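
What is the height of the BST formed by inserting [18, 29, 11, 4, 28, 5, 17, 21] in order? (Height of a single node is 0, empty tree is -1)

Insertion order: [18, 29, 11, 4, 28, 5, 17, 21]
Tree (level-order array): [18, 11, 29, 4, 17, 28, None, None, 5, None, None, 21]
Compute height bottom-up (empty subtree = -1):
  height(5) = 1 + max(-1, -1) = 0
  height(4) = 1 + max(-1, 0) = 1
  height(17) = 1 + max(-1, -1) = 0
  height(11) = 1 + max(1, 0) = 2
  height(21) = 1 + max(-1, -1) = 0
  height(28) = 1 + max(0, -1) = 1
  height(29) = 1 + max(1, -1) = 2
  height(18) = 1 + max(2, 2) = 3
Height = 3


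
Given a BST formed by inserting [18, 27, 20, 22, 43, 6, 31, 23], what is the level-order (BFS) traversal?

Tree insertion order: [18, 27, 20, 22, 43, 6, 31, 23]
Tree (level-order array): [18, 6, 27, None, None, 20, 43, None, 22, 31, None, None, 23]
BFS from the root, enqueuing left then right child of each popped node:
  queue [18] -> pop 18, enqueue [6, 27], visited so far: [18]
  queue [6, 27] -> pop 6, enqueue [none], visited so far: [18, 6]
  queue [27] -> pop 27, enqueue [20, 43], visited so far: [18, 6, 27]
  queue [20, 43] -> pop 20, enqueue [22], visited so far: [18, 6, 27, 20]
  queue [43, 22] -> pop 43, enqueue [31], visited so far: [18, 6, 27, 20, 43]
  queue [22, 31] -> pop 22, enqueue [23], visited so far: [18, 6, 27, 20, 43, 22]
  queue [31, 23] -> pop 31, enqueue [none], visited so far: [18, 6, 27, 20, 43, 22, 31]
  queue [23] -> pop 23, enqueue [none], visited so far: [18, 6, 27, 20, 43, 22, 31, 23]
Result: [18, 6, 27, 20, 43, 22, 31, 23]


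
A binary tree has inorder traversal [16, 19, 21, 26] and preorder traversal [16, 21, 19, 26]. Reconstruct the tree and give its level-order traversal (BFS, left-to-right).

Inorder:  [16, 19, 21, 26]
Preorder: [16, 21, 19, 26]
Algorithm: preorder visits root first, so consume preorder in order;
for each root, split the current inorder slice at that value into
left-subtree inorder and right-subtree inorder, then recurse.
Recursive splits:
  root=16; inorder splits into left=[], right=[19, 21, 26]
  root=21; inorder splits into left=[19], right=[26]
  root=19; inorder splits into left=[], right=[]
  root=26; inorder splits into left=[], right=[]
Reconstructed level-order: [16, 21, 19, 26]


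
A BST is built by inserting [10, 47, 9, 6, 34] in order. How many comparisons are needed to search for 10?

Search path for 10: 10
Found: True
Comparisons: 1


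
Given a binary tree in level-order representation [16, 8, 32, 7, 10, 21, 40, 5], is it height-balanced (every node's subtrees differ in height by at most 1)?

Tree (level-order array): [16, 8, 32, 7, 10, 21, 40, 5]
Definition: a tree is height-balanced if, at every node, |h(left) - h(right)| <= 1 (empty subtree has height -1).
Bottom-up per-node check:
  node 5: h_left=-1, h_right=-1, diff=0 [OK], height=0
  node 7: h_left=0, h_right=-1, diff=1 [OK], height=1
  node 10: h_left=-1, h_right=-1, diff=0 [OK], height=0
  node 8: h_left=1, h_right=0, diff=1 [OK], height=2
  node 21: h_left=-1, h_right=-1, diff=0 [OK], height=0
  node 40: h_left=-1, h_right=-1, diff=0 [OK], height=0
  node 32: h_left=0, h_right=0, diff=0 [OK], height=1
  node 16: h_left=2, h_right=1, diff=1 [OK], height=3
All nodes satisfy the balance condition.
Result: Balanced


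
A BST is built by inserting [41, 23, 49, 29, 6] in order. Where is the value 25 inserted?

Starting tree (level order): [41, 23, 49, 6, 29]
Insertion path: 41 -> 23 -> 29
Result: insert 25 as left child of 29
Final tree (level order): [41, 23, 49, 6, 29, None, None, None, None, 25]


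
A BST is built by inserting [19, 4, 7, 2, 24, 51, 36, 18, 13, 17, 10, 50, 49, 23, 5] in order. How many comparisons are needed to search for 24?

Search path for 24: 19 -> 24
Found: True
Comparisons: 2


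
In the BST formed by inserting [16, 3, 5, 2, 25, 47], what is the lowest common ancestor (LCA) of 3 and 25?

Tree insertion order: [16, 3, 5, 2, 25, 47]
Tree (level-order array): [16, 3, 25, 2, 5, None, 47]
In a BST, the LCA of p=3, q=25 is the first node v on the
root-to-leaf path with p <= v <= q (go left if both < v, right if both > v).
Walk from root:
  at 16: 3 <= 16 <= 25, this is the LCA
LCA = 16


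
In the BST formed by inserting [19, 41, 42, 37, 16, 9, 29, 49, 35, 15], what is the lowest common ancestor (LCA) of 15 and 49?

Tree insertion order: [19, 41, 42, 37, 16, 9, 29, 49, 35, 15]
Tree (level-order array): [19, 16, 41, 9, None, 37, 42, None, 15, 29, None, None, 49, None, None, None, 35]
In a BST, the LCA of p=15, q=49 is the first node v on the
root-to-leaf path with p <= v <= q (go left if both < v, right if both > v).
Walk from root:
  at 19: 15 <= 19 <= 49, this is the LCA
LCA = 19


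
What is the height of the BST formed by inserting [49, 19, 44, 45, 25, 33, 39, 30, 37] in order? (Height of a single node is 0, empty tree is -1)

Insertion order: [49, 19, 44, 45, 25, 33, 39, 30, 37]
Tree (level-order array): [49, 19, None, None, 44, 25, 45, None, 33, None, None, 30, 39, None, None, 37]
Compute height bottom-up (empty subtree = -1):
  height(30) = 1 + max(-1, -1) = 0
  height(37) = 1 + max(-1, -1) = 0
  height(39) = 1 + max(0, -1) = 1
  height(33) = 1 + max(0, 1) = 2
  height(25) = 1 + max(-1, 2) = 3
  height(45) = 1 + max(-1, -1) = 0
  height(44) = 1 + max(3, 0) = 4
  height(19) = 1 + max(-1, 4) = 5
  height(49) = 1 + max(5, -1) = 6
Height = 6


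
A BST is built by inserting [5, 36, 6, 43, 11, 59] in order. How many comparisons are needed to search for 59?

Search path for 59: 5 -> 36 -> 43 -> 59
Found: True
Comparisons: 4


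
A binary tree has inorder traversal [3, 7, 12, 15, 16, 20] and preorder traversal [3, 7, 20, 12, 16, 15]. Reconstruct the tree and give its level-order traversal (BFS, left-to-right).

Inorder:  [3, 7, 12, 15, 16, 20]
Preorder: [3, 7, 20, 12, 16, 15]
Algorithm: preorder visits root first, so consume preorder in order;
for each root, split the current inorder slice at that value into
left-subtree inorder and right-subtree inorder, then recurse.
Recursive splits:
  root=3; inorder splits into left=[], right=[7, 12, 15, 16, 20]
  root=7; inorder splits into left=[], right=[12, 15, 16, 20]
  root=20; inorder splits into left=[12, 15, 16], right=[]
  root=12; inorder splits into left=[], right=[15, 16]
  root=16; inorder splits into left=[15], right=[]
  root=15; inorder splits into left=[], right=[]
Reconstructed level-order: [3, 7, 20, 12, 16, 15]


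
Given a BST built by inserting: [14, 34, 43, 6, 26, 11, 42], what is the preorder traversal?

Tree insertion order: [14, 34, 43, 6, 26, 11, 42]
Tree (level-order array): [14, 6, 34, None, 11, 26, 43, None, None, None, None, 42]
Preorder traversal: [14, 6, 11, 34, 26, 43, 42]


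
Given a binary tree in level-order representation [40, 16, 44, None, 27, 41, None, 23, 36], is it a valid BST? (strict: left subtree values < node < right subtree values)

Level-order array: [40, 16, 44, None, 27, 41, None, 23, 36]
Validate using subtree bounds (lo, hi): at each node, require lo < value < hi,
then recurse left with hi=value and right with lo=value.
Preorder trace (stopping at first violation):
  at node 40 with bounds (-inf, +inf): OK
  at node 16 with bounds (-inf, 40): OK
  at node 27 with bounds (16, 40): OK
  at node 23 with bounds (16, 27): OK
  at node 36 with bounds (27, 40): OK
  at node 44 with bounds (40, +inf): OK
  at node 41 with bounds (40, 44): OK
No violation found at any node.
Result: Valid BST


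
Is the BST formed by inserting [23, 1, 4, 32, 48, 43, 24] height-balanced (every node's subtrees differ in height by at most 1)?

Tree (level-order array): [23, 1, 32, None, 4, 24, 48, None, None, None, None, 43]
Definition: a tree is height-balanced if, at every node, |h(left) - h(right)| <= 1 (empty subtree has height -1).
Bottom-up per-node check:
  node 4: h_left=-1, h_right=-1, diff=0 [OK], height=0
  node 1: h_left=-1, h_right=0, diff=1 [OK], height=1
  node 24: h_left=-1, h_right=-1, diff=0 [OK], height=0
  node 43: h_left=-1, h_right=-1, diff=0 [OK], height=0
  node 48: h_left=0, h_right=-1, diff=1 [OK], height=1
  node 32: h_left=0, h_right=1, diff=1 [OK], height=2
  node 23: h_left=1, h_right=2, diff=1 [OK], height=3
All nodes satisfy the balance condition.
Result: Balanced


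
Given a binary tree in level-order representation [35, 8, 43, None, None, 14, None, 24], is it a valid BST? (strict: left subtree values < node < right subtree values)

Level-order array: [35, 8, 43, None, None, 14, None, 24]
Validate using subtree bounds (lo, hi): at each node, require lo < value < hi,
then recurse left with hi=value and right with lo=value.
Preorder trace (stopping at first violation):
  at node 35 with bounds (-inf, +inf): OK
  at node 8 with bounds (-inf, 35): OK
  at node 43 with bounds (35, +inf): OK
  at node 14 with bounds (35, 43): VIOLATION
Node 14 violates its bound: not (35 < 14 < 43).
Result: Not a valid BST


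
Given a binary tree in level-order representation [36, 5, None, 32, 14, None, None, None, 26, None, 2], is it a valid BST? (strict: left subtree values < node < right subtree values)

Level-order array: [36, 5, None, 32, 14, None, None, None, 26, None, 2]
Validate using subtree bounds (lo, hi): at each node, require lo < value < hi,
then recurse left with hi=value and right with lo=value.
Preorder trace (stopping at first violation):
  at node 36 with bounds (-inf, +inf): OK
  at node 5 with bounds (-inf, 36): OK
  at node 32 with bounds (-inf, 5): VIOLATION
Node 32 violates its bound: not (-inf < 32 < 5).
Result: Not a valid BST


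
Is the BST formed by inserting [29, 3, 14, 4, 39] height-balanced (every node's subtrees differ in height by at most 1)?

Tree (level-order array): [29, 3, 39, None, 14, None, None, 4]
Definition: a tree is height-balanced if, at every node, |h(left) - h(right)| <= 1 (empty subtree has height -1).
Bottom-up per-node check:
  node 4: h_left=-1, h_right=-1, diff=0 [OK], height=0
  node 14: h_left=0, h_right=-1, diff=1 [OK], height=1
  node 3: h_left=-1, h_right=1, diff=2 [FAIL (|-1-1|=2 > 1)], height=2
  node 39: h_left=-1, h_right=-1, diff=0 [OK], height=0
  node 29: h_left=2, h_right=0, diff=2 [FAIL (|2-0|=2 > 1)], height=3
Node 3 violates the condition: |-1 - 1| = 2 > 1.
Result: Not balanced


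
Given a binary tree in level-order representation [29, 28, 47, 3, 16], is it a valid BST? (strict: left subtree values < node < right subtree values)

Level-order array: [29, 28, 47, 3, 16]
Validate using subtree bounds (lo, hi): at each node, require lo < value < hi,
then recurse left with hi=value and right with lo=value.
Preorder trace (stopping at first violation):
  at node 29 with bounds (-inf, +inf): OK
  at node 28 with bounds (-inf, 29): OK
  at node 3 with bounds (-inf, 28): OK
  at node 16 with bounds (28, 29): VIOLATION
Node 16 violates its bound: not (28 < 16 < 29).
Result: Not a valid BST


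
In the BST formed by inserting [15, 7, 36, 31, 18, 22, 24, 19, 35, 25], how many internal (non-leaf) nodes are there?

Tree built from: [15, 7, 36, 31, 18, 22, 24, 19, 35, 25]
Tree (level-order array): [15, 7, 36, None, None, 31, None, 18, 35, None, 22, None, None, 19, 24, None, None, None, 25]
Rule: An internal node has at least one child.
Per-node child counts:
  node 15: 2 child(ren)
  node 7: 0 child(ren)
  node 36: 1 child(ren)
  node 31: 2 child(ren)
  node 18: 1 child(ren)
  node 22: 2 child(ren)
  node 19: 0 child(ren)
  node 24: 1 child(ren)
  node 25: 0 child(ren)
  node 35: 0 child(ren)
Matching nodes: [15, 36, 31, 18, 22, 24]
Count of internal (non-leaf) nodes: 6


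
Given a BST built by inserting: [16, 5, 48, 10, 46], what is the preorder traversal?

Tree insertion order: [16, 5, 48, 10, 46]
Tree (level-order array): [16, 5, 48, None, 10, 46]
Preorder traversal: [16, 5, 10, 48, 46]


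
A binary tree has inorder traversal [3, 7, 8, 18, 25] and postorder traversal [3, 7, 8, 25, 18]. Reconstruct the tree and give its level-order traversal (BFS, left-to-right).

Inorder:   [3, 7, 8, 18, 25]
Postorder: [3, 7, 8, 25, 18]
Algorithm: postorder visits root last, so walk postorder right-to-left;
each value is the root of the current inorder slice — split it at that
value, recurse on the right subtree first, then the left.
Recursive splits:
  root=18; inorder splits into left=[3, 7, 8], right=[25]
  root=25; inorder splits into left=[], right=[]
  root=8; inorder splits into left=[3, 7], right=[]
  root=7; inorder splits into left=[3], right=[]
  root=3; inorder splits into left=[], right=[]
Reconstructed level-order: [18, 8, 25, 7, 3]


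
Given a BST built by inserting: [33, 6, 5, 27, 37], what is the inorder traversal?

Tree insertion order: [33, 6, 5, 27, 37]
Tree (level-order array): [33, 6, 37, 5, 27]
Inorder traversal: [5, 6, 27, 33, 37]


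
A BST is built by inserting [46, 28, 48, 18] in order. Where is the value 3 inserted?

Starting tree (level order): [46, 28, 48, 18]
Insertion path: 46 -> 28 -> 18
Result: insert 3 as left child of 18
Final tree (level order): [46, 28, 48, 18, None, None, None, 3]


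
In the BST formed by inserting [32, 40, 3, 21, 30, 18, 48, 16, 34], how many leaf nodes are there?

Tree built from: [32, 40, 3, 21, 30, 18, 48, 16, 34]
Tree (level-order array): [32, 3, 40, None, 21, 34, 48, 18, 30, None, None, None, None, 16]
Rule: A leaf has 0 children.
Per-node child counts:
  node 32: 2 child(ren)
  node 3: 1 child(ren)
  node 21: 2 child(ren)
  node 18: 1 child(ren)
  node 16: 0 child(ren)
  node 30: 0 child(ren)
  node 40: 2 child(ren)
  node 34: 0 child(ren)
  node 48: 0 child(ren)
Matching nodes: [16, 30, 34, 48]
Count of leaf nodes: 4


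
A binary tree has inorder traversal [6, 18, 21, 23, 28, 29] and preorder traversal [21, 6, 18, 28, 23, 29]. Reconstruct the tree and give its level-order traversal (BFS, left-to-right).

Inorder:  [6, 18, 21, 23, 28, 29]
Preorder: [21, 6, 18, 28, 23, 29]
Algorithm: preorder visits root first, so consume preorder in order;
for each root, split the current inorder slice at that value into
left-subtree inorder and right-subtree inorder, then recurse.
Recursive splits:
  root=21; inorder splits into left=[6, 18], right=[23, 28, 29]
  root=6; inorder splits into left=[], right=[18]
  root=18; inorder splits into left=[], right=[]
  root=28; inorder splits into left=[23], right=[29]
  root=23; inorder splits into left=[], right=[]
  root=29; inorder splits into left=[], right=[]
Reconstructed level-order: [21, 6, 28, 18, 23, 29]


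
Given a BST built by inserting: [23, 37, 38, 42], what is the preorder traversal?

Tree insertion order: [23, 37, 38, 42]
Tree (level-order array): [23, None, 37, None, 38, None, 42]
Preorder traversal: [23, 37, 38, 42]


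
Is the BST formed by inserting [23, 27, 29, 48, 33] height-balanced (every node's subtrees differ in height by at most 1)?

Tree (level-order array): [23, None, 27, None, 29, None, 48, 33]
Definition: a tree is height-balanced if, at every node, |h(left) - h(right)| <= 1 (empty subtree has height -1).
Bottom-up per-node check:
  node 33: h_left=-1, h_right=-1, diff=0 [OK], height=0
  node 48: h_left=0, h_right=-1, diff=1 [OK], height=1
  node 29: h_left=-1, h_right=1, diff=2 [FAIL (|-1-1|=2 > 1)], height=2
  node 27: h_left=-1, h_right=2, diff=3 [FAIL (|-1-2|=3 > 1)], height=3
  node 23: h_left=-1, h_right=3, diff=4 [FAIL (|-1-3|=4 > 1)], height=4
Node 29 violates the condition: |-1 - 1| = 2 > 1.
Result: Not balanced


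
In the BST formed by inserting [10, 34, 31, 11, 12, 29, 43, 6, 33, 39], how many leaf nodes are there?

Tree built from: [10, 34, 31, 11, 12, 29, 43, 6, 33, 39]
Tree (level-order array): [10, 6, 34, None, None, 31, 43, 11, 33, 39, None, None, 12, None, None, None, None, None, 29]
Rule: A leaf has 0 children.
Per-node child counts:
  node 10: 2 child(ren)
  node 6: 0 child(ren)
  node 34: 2 child(ren)
  node 31: 2 child(ren)
  node 11: 1 child(ren)
  node 12: 1 child(ren)
  node 29: 0 child(ren)
  node 33: 0 child(ren)
  node 43: 1 child(ren)
  node 39: 0 child(ren)
Matching nodes: [6, 29, 33, 39]
Count of leaf nodes: 4


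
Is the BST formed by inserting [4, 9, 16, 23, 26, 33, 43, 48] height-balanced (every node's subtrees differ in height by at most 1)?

Tree (level-order array): [4, None, 9, None, 16, None, 23, None, 26, None, 33, None, 43, None, 48]
Definition: a tree is height-balanced if, at every node, |h(left) - h(right)| <= 1 (empty subtree has height -1).
Bottom-up per-node check:
  node 48: h_left=-1, h_right=-1, diff=0 [OK], height=0
  node 43: h_left=-1, h_right=0, diff=1 [OK], height=1
  node 33: h_left=-1, h_right=1, diff=2 [FAIL (|-1-1|=2 > 1)], height=2
  node 26: h_left=-1, h_right=2, diff=3 [FAIL (|-1-2|=3 > 1)], height=3
  node 23: h_left=-1, h_right=3, diff=4 [FAIL (|-1-3|=4 > 1)], height=4
  node 16: h_left=-1, h_right=4, diff=5 [FAIL (|-1-4|=5 > 1)], height=5
  node 9: h_left=-1, h_right=5, diff=6 [FAIL (|-1-5|=6 > 1)], height=6
  node 4: h_left=-1, h_right=6, diff=7 [FAIL (|-1-6|=7 > 1)], height=7
Node 33 violates the condition: |-1 - 1| = 2 > 1.
Result: Not balanced


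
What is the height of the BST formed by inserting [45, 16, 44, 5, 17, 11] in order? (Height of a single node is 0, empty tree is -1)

Insertion order: [45, 16, 44, 5, 17, 11]
Tree (level-order array): [45, 16, None, 5, 44, None, 11, 17]
Compute height bottom-up (empty subtree = -1):
  height(11) = 1 + max(-1, -1) = 0
  height(5) = 1 + max(-1, 0) = 1
  height(17) = 1 + max(-1, -1) = 0
  height(44) = 1 + max(0, -1) = 1
  height(16) = 1 + max(1, 1) = 2
  height(45) = 1 + max(2, -1) = 3
Height = 3


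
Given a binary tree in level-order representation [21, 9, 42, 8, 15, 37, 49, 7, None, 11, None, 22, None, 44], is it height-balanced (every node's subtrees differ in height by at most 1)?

Tree (level-order array): [21, 9, 42, 8, 15, 37, 49, 7, None, 11, None, 22, None, 44]
Definition: a tree is height-balanced if, at every node, |h(left) - h(right)| <= 1 (empty subtree has height -1).
Bottom-up per-node check:
  node 7: h_left=-1, h_right=-1, diff=0 [OK], height=0
  node 8: h_left=0, h_right=-1, diff=1 [OK], height=1
  node 11: h_left=-1, h_right=-1, diff=0 [OK], height=0
  node 15: h_left=0, h_right=-1, diff=1 [OK], height=1
  node 9: h_left=1, h_right=1, diff=0 [OK], height=2
  node 22: h_left=-1, h_right=-1, diff=0 [OK], height=0
  node 37: h_left=0, h_right=-1, diff=1 [OK], height=1
  node 44: h_left=-1, h_right=-1, diff=0 [OK], height=0
  node 49: h_left=0, h_right=-1, diff=1 [OK], height=1
  node 42: h_left=1, h_right=1, diff=0 [OK], height=2
  node 21: h_left=2, h_right=2, diff=0 [OK], height=3
All nodes satisfy the balance condition.
Result: Balanced


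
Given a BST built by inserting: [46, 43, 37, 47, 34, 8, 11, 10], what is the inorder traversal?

Tree insertion order: [46, 43, 37, 47, 34, 8, 11, 10]
Tree (level-order array): [46, 43, 47, 37, None, None, None, 34, None, 8, None, None, 11, 10]
Inorder traversal: [8, 10, 11, 34, 37, 43, 46, 47]


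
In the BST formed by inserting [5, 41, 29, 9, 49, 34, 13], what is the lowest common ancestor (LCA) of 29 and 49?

Tree insertion order: [5, 41, 29, 9, 49, 34, 13]
Tree (level-order array): [5, None, 41, 29, 49, 9, 34, None, None, None, 13]
In a BST, the LCA of p=29, q=49 is the first node v on the
root-to-leaf path with p <= v <= q (go left if both < v, right if both > v).
Walk from root:
  at 5: both 29 and 49 > 5, go right
  at 41: 29 <= 41 <= 49, this is the LCA
LCA = 41


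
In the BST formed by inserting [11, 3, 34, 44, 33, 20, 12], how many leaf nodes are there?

Tree built from: [11, 3, 34, 44, 33, 20, 12]
Tree (level-order array): [11, 3, 34, None, None, 33, 44, 20, None, None, None, 12]
Rule: A leaf has 0 children.
Per-node child counts:
  node 11: 2 child(ren)
  node 3: 0 child(ren)
  node 34: 2 child(ren)
  node 33: 1 child(ren)
  node 20: 1 child(ren)
  node 12: 0 child(ren)
  node 44: 0 child(ren)
Matching nodes: [3, 12, 44]
Count of leaf nodes: 3


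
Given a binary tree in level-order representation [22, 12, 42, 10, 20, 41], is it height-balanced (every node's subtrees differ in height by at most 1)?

Tree (level-order array): [22, 12, 42, 10, 20, 41]
Definition: a tree is height-balanced if, at every node, |h(left) - h(right)| <= 1 (empty subtree has height -1).
Bottom-up per-node check:
  node 10: h_left=-1, h_right=-1, diff=0 [OK], height=0
  node 20: h_left=-1, h_right=-1, diff=0 [OK], height=0
  node 12: h_left=0, h_right=0, diff=0 [OK], height=1
  node 41: h_left=-1, h_right=-1, diff=0 [OK], height=0
  node 42: h_left=0, h_right=-1, diff=1 [OK], height=1
  node 22: h_left=1, h_right=1, diff=0 [OK], height=2
All nodes satisfy the balance condition.
Result: Balanced


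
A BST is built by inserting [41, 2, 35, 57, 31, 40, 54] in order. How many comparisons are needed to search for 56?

Search path for 56: 41 -> 57 -> 54
Found: False
Comparisons: 3


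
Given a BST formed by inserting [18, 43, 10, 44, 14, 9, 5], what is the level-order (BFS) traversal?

Tree insertion order: [18, 43, 10, 44, 14, 9, 5]
Tree (level-order array): [18, 10, 43, 9, 14, None, 44, 5]
BFS from the root, enqueuing left then right child of each popped node:
  queue [18] -> pop 18, enqueue [10, 43], visited so far: [18]
  queue [10, 43] -> pop 10, enqueue [9, 14], visited so far: [18, 10]
  queue [43, 9, 14] -> pop 43, enqueue [44], visited so far: [18, 10, 43]
  queue [9, 14, 44] -> pop 9, enqueue [5], visited so far: [18, 10, 43, 9]
  queue [14, 44, 5] -> pop 14, enqueue [none], visited so far: [18, 10, 43, 9, 14]
  queue [44, 5] -> pop 44, enqueue [none], visited so far: [18, 10, 43, 9, 14, 44]
  queue [5] -> pop 5, enqueue [none], visited so far: [18, 10, 43, 9, 14, 44, 5]
Result: [18, 10, 43, 9, 14, 44, 5]


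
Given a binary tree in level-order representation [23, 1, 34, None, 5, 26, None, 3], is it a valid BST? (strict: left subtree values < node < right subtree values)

Level-order array: [23, 1, 34, None, 5, 26, None, 3]
Validate using subtree bounds (lo, hi): at each node, require lo < value < hi,
then recurse left with hi=value and right with lo=value.
Preorder trace (stopping at first violation):
  at node 23 with bounds (-inf, +inf): OK
  at node 1 with bounds (-inf, 23): OK
  at node 5 with bounds (1, 23): OK
  at node 3 with bounds (1, 5): OK
  at node 34 with bounds (23, +inf): OK
  at node 26 with bounds (23, 34): OK
No violation found at any node.
Result: Valid BST


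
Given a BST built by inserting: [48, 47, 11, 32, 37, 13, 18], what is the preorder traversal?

Tree insertion order: [48, 47, 11, 32, 37, 13, 18]
Tree (level-order array): [48, 47, None, 11, None, None, 32, 13, 37, None, 18]
Preorder traversal: [48, 47, 11, 32, 13, 18, 37]


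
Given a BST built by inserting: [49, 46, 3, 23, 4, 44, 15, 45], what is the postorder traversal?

Tree insertion order: [49, 46, 3, 23, 4, 44, 15, 45]
Tree (level-order array): [49, 46, None, 3, None, None, 23, 4, 44, None, 15, None, 45]
Postorder traversal: [15, 4, 45, 44, 23, 3, 46, 49]


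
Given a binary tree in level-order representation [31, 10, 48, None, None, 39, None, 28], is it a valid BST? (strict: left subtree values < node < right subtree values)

Level-order array: [31, 10, 48, None, None, 39, None, 28]
Validate using subtree bounds (lo, hi): at each node, require lo < value < hi,
then recurse left with hi=value and right with lo=value.
Preorder trace (stopping at first violation):
  at node 31 with bounds (-inf, +inf): OK
  at node 10 with bounds (-inf, 31): OK
  at node 48 with bounds (31, +inf): OK
  at node 39 with bounds (31, 48): OK
  at node 28 with bounds (31, 39): VIOLATION
Node 28 violates its bound: not (31 < 28 < 39).
Result: Not a valid BST


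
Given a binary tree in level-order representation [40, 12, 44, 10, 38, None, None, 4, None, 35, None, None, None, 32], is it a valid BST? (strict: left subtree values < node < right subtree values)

Level-order array: [40, 12, 44, 10, 38, None, None, 4, None, 35, None, None, None, 32]
Validate using subtree bounds (lo, hi): at each node, require lo < value < hi,
then recurse left with hi=value and right with lo=value.
Preorder trace (stopping at first violation):
  at node 40 with bounds (-inf, +inf): OK
  at node 12 with bounds (-inf, 40): OK
  at node 10 with bounds (-inf, 12): OK
  at node 4 with bounds (-inf, 10): OK
  at node 38 with bounds (12, 40): OK
  at node 35 with bounds (12, 38): OK
  at node 32 with bounds (12, 35): OK
  at node 44 with bounds (40, +inf): OK
No violation found at any node.
Result: Valid BST


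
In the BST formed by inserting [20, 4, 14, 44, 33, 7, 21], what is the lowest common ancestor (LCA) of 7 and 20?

Tree insertion order: [20, 4, 14, 44, 33, 7, 21]
Tree (level-order array): [20, 4, 44, None, 14, 33, None, 7, None, 21]
In a BST, the LCA of p=7, q=20 is the first node v on the
root-to-leaf path with p <= v <= q (go left if both < v, right if both > v).
Walk from root:
  at 20: 7 <= 20 <= 20, this is the LCA
LCA = 20


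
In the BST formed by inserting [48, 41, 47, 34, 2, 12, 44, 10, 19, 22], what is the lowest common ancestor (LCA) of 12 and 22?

Tree insertion order: [48, 41, 47, 34, 2, 12, 44, 10, 19, 22]
Tree (level-order array): [48, 41, None, 34, 47, 2, None, 44, None, None, 12, None, None, 10, 19, None, None, None, 22]
In a BST, the LCA of p=12, q=22 is the first node v on the
root-to-leaf path with p <= v <= q (go left if both < v, right if both > v).
Walk from root:
  at 48: both 12 and 22 < 48, go left
  at 41: both 12 and 22 < 41, go left
  at 34: both 12 and 22 < 34, go left
  at 2: both 12 and 22 > 2, go right
  at 12: 12 <= 12 <= 22, this is the LCA
LCA = 12


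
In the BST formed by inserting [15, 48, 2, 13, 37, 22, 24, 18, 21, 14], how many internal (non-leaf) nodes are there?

Tree built from: [15, 48, 2, 13, 37, 22, 24, 18, 21, 14]
Tree (level-order array): [15, 2, 48, None, 13, 37, None, None, 14, 22, None, None, None, 18, 24, None, 21]
Rule: An internal node has at least one child.
Per-node child counts:
  node 15: 2 child(ren)
  node 2: 1 child(ren)
  node 13: 1 child(ren)
  node 14: 0 child(ren)
  node 48: 1 child(ren)
  node 37: 1 child(ren)
  node 22: 2 child(ren)
  node 18: 1 child(ren)
  node 21: 0 child(ren)
  node 24: 0 child(ren)
Matching nodes: [15, 2, 13, 48, 37, 22, 18]
Count of internal (non-leaf) nodes: 7


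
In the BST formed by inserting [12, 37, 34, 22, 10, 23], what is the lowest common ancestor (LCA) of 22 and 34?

Tree insertion order: [12, 37, 34, 22, 10, 23]
Tree (level-order array): [12, 10, 37, None, None, 34, None, 22, None, None, 23]
In a BST, the LCA of p=22, q=34 is the first node v on the
root-to-leaf path with p <= v <= q (go left if both < v, right if both > v).
Walk from root:
  at 12: both 22 and 34 > 12, go right
  at 37: both 22 and 34 < 37, go left
  at 34: 22 <= 34 <= 34, this is the LCA
LCA = 34


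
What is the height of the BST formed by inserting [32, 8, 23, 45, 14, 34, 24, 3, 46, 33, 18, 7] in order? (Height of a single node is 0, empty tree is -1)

Insertion order: [32, 8, 23, 45, 14, 34, 24, 3, 46, 33, 18, 7]
Tree (level-order array): [32, 8, 45, 3, 23, 34, 46, None, 7, 14, 24, 33, None, None, None, None, None, None, 18]
Compute height bottom-up (empty subtree = -1):
  height(7) = 1 + max(-1, -1) = 0
  height(3) = 1 + max(-1, 0) = 1
  height(18) = 1 + max(-1, -1) = 0
  height(14) = 1 + max(-1, 0) = 1
  height(24) = 1 + max(-1, -1) = 0
  height(23) = 1 + max(1, 0) = 2
  height(8) = 1 + max(1, 2) = 3
  height(33) = 1 + max(-1, -1) = 0
  height(34) = 1 + max(0, -1) = 1
  height(46) = 1 + max(-1, -1) = 0
  height(45) = 1 + max(1, 0) = 2
  height(32) = 1 + max(3, 2) = 4
Height = 4


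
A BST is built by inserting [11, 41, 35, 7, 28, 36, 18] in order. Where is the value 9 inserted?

Starting tree (level order): [11, 7, 41, None, None, 35, None, 28, 36, 18]
Insertion path: 11 -> 7
Result: insert 9 as right child of 7
Final tree (level order): [11, 7, 41, None, 9, 35, None, None, None, 28, 36, 18]


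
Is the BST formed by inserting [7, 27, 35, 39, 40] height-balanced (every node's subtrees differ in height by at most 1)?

Tree (level-order array): [7, None, 27, None, 35, None, 39, None, 40]
Definition: a tree is height-balanced if, at every node, |h(left) - h(right)| <= 1 (empty subtree has height -1).
Bottom-up per-node check:
  node 40: h_left=-1, h_right=-1, diff=0 [OK], height=0
  node 39: h_left=-1, h_right=0, diff=1 [OK], height=1
  node 35: h_left=-1, h_right=1, diff=2 [FAIL (|-1-1|=2 > 1)], height=2
  node 27: h_left=-1, h_right=2, diff=3 [FAIL (|-1-2|=3 > 1)], height=3
  node 7: h_left=-1, h_right=3, diff=4 [FAIL (|-1-3|=4 > 1)], height=4
Node 35 violates the condition: |-1 - 1| = 2 > 1.
Result: Not balanced


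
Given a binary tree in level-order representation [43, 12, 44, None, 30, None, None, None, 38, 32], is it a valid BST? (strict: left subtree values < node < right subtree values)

Level-order array: [43, 12, 44, None, 30, None, None, None, 38, 32]
Validate using subtree bounds (lo, hi): at each node, require lo < value < hi,
then recurse left with hi=value and right with lo=value.
Preorder trace (stopping at first violation):
  at node 43 with bounds (-inf, +inf): OK
  at node 12 with bounds (-inf, 43): OK
  at node 30 with bounds (12, 43): OK
  at node 38 with bounds (30, 43): OK
  at node 32 with bounds (30, 38): OK
  at node 44 with bounds (43, +inf): OK
No violation found at any node.
Result: Valid BST


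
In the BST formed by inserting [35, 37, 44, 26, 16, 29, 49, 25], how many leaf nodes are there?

Tree built from: [35, 37, 44, 26, 16, 29, 49, 25]
Tree (level-order array): [35, 26, 37, 16, 29, None, 44, None, 25, None, None, None, 49]
Rule: A leaf has 0 children.
Per-node child counts:
  node 35: 2 child(ren)
  node 26: 2 child(ren)
  node 16: 1 child(ren)
  node 25: 0 child(ren)
  node 29: 0 child(ren)
  node 37: 1 child(ren)
  node 44: 1 child(ren)
  node 49: 0 child(ren)
Matching nodes: [25, 29, 49]
Count of leaf nodes: 3


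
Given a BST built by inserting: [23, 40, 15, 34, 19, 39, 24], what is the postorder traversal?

Tree insertion order: [23, 40, 15, 34, 19, 39, 24]
Tree (level-order array): [23, 15, 40, None, 19, 34, None, None, None, 24, 39]
Postorder traversal: [19, 15, 24, 39, 34, 40, 23]


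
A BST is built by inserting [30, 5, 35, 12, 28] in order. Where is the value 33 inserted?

Starting tree (level order): [30, 5, 35, None, 12, None, None, None, 28]
Insertion path: 30 -> 35
Result: insert 33 as left child of 35
Final tree (level order): [30, 5, 35, None, 12, 33, None, None, 28]


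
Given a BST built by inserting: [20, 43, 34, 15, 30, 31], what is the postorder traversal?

Tree insertion order: [20, 43, 34, 15, 30, 31]
Tree (level-order array): [20, 15, 43, None, None, 34, None, 30, None, None, 31]
Postorder traversal: [15, 31, 30, 34, 43, 20]


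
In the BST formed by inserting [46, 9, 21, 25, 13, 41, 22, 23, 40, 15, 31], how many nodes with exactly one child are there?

Tree built from: [46, 9, 21, 25, 13, 41, 22, 23, 40, 15, 31]
Tree (level-order array): [46, 9, None, None, 21, 13, 25, None, 15, 22, 41, None, None, None, 23, 40, None, None, None, 31]
Rule: These are nodes with exactly 1 non-null child.
Per-node child counts:
  node 46: 1 child(ren)
  node 9: 1 child(ren)
  node 21: 2 child(ren)
  node 13: 1 child(ren)
  node 15: 0 child(ren)
  node 25: 2 child(ren)
  node 22: 1 child(ren)
  node 23: 0 child(ren)
  node 41: 1 child(ren)
  node 40: 1 child(ren)
  node 31: 0 child(ren)
Matching nodes: [46, 9, 13, 22, 41, 40]
Count of nodes with exactly one child: 6


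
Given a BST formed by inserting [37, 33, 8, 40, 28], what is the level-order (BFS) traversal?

Tree insertion order: [37, 33, 8, 40, 28]
Tree (level-order array): [37, 33, 40, 8, None, None, None, None, 28]
BFS from the root, enqueuing left then right child of each popped node:
  queue [37] -> pop 37, enqueue [33, 40], visited so far: [37]
  queue [33, 40] -> pop 33, enqueue [8], visited so far: [37, 33]
  queue [40, 8] -> pop 40, enqueue [none], visited so far: [37, 33, 40]
  queue [8] -> pop 8, enqueue [28], visited so far: [37, 33, 40, 8]
  queue [28] -> pop 28, enqueue [none], visited so far: [37, 33, 40, 8, 28]
Result: [37, 33, 40, 8, 28]


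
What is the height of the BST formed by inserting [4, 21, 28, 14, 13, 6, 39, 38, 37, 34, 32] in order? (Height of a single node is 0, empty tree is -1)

Insertion order: [4, 21, 28, 14, 13, 6, 39, 38, 37, 34, 32]
Tree (level-order array): [4, None, 21, 14, 28, 13, None, None, 39, 6, None, 38, None, None, None, 37, None, 34, None, 32]
Compute height bottom-up (empty subtree = -1):
  height(6) = 1 + max(-1, -1) = 0
  height(13) = 1 + max(0, -1) = 1
  height(14) = 1 + max(1, -1) = 2
  height(32) = 1 + max(-1, -1) = 0
  height(34) = 1 + max(0, -1) = 1
  height(37) = 1 + max(1, -1) = 2
  height(38) = 1 + max(2, -1) = 3
  height(39) = 1 + max(3, -1) = 4
  height(28) = 1 + max(-1, 4) = 5
  height(21) = 1 + max(2, 5) = 6
  height(4) = 1 + max(-1, 6) = 7
Height = 7


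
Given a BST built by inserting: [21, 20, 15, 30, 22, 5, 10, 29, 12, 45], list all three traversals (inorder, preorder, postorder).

Tree insertion order: [21, 20, 15, 30, 22, 5, 10, 29, 12, 45]
Tree (level-order array): [21, 20, 30, 15, None, 22, 45, 5, None, None, 29, None, None, None, 10, None, None, None, 12]
Inorder (L, root, R): [5, 10, 12, 15, 20, 21, 22, 29, 30, 45]
Preorder (root, L, R): [21, 20, 15, 5, 10, 12, 30, 22, 29, 45]
Postorder (L, R, root): [12, 10, 5, 15, 20, 29, 22, 45, 30, 21]


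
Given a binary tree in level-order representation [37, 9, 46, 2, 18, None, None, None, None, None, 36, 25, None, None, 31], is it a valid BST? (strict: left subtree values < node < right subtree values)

Level-order array: [37, 9, 46, 2, 18, None, None, None, None, None, 36, 25, None, None, 31]
Validate using subtree bounds (lo, hi): at each node, require lo < value < hi,
then recurse left with hi=value and right with lo=value.
Preorder trace (stopping at first violation):
  at node 37 with bounds (-inf, +inf): OK
  at node 9 with bounds (-inf, 37): OK
  at node 2 with bounds (-inf, 9): OK
  at node 18 with bounds (9, 37): OK
  at node 36 with bounds (18, 37): OK
  at node 25 with bounds (18, 36): OK
  at node 31 with bounds (25, 36): OK
  at node 46 with bounds (37, +inf): OK
No violation found at any node.
Result: Valid BST


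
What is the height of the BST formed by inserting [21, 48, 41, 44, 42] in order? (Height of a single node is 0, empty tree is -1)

Insertion order: [21, 48, 41, 44, 42]
Tree (level-order array): [21, None, 48, 41, None, None, 44, 42]
Compute height bottom-up (empty subtree = -1):
  height(42) = 1 + max(-1, -1) = 0
  height(44) = 1 + max(0, -1) = 1
  height(41) = 1 + max(-1, 1) = 2
  height(48) = 1 + max(2, -1) = 3
  height(21) = 1 + max(-1, 3) = 4
Height = 4


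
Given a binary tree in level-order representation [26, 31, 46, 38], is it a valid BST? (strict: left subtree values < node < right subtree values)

Level-order array: [26, 31, 46, 38]
Validate using subtree bounds (lo, hi): at each node, require lo < value < hi,
then recurse left with hi=value and right with lo=value.
Preorder trace (stopping at first violation):
  at node 26 with bounds (-inf, +inf): OK
  at node 31 with bounds (-inf, 26): VIOLATION
Node 31 violates its bound: not (-inf < 31 < 26).
Result: Not a valid BST


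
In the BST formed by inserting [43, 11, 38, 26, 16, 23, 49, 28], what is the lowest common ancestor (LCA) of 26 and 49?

Tree insertion order: [43, 11, 38, 26, 16, 23, 49, 28]
Tree (level-order array): [43, 11, 49, None, 38, None, None, 26, None, 16, 28, None, 23]
In a BST, the LCA of p=26, q=49 is the first node v on the
root-to-leaf path with p <= v <= q (go left if both < v, right if both > v).
Walk from root:
  at 43: 26 <= 43 <= 49, this is the LCA
LCA = 43


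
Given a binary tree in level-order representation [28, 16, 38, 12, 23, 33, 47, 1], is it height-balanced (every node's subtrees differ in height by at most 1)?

Tree (level-order array): [28, 16, 38, 12, 23, 33, 47, 1]
Definition: a tree is height-balanced if, at every node, |h(left) - h(right)| <= 1 (empty subtree has height -1).
Bottom-up per-node check:
  node 1: h_left=-1, h_right=-1, diff=0 [OK], height=0
  node 12: h_left=0, h_right=-1, diff=1 [OK], height=1
  node 23: h_left=-1, h_right=-1, diff=0 [OK], height=0
  node 16: h_left=1, h_right=0, diff=1 [OK], height=2
  node 33: h_left=-1, h_right=-1, diff=0 [OK], height=0
  node 47: h_left=-1, h_right=-1, diff=0 [OK], height=0
  node 38: h_left=0, h_right=0, diff=0 [OK], height=1
  node 28: h_left=2, h_right=1, diff=1 [OK], height=3
All nodes satisfy the balance condition.
Result: Balanced


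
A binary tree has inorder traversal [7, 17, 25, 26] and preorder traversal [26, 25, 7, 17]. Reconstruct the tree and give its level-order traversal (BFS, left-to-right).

Inorder:  [7, 17, 25, 26]
Preorder: [26, 25, 7, 17]
Algorithm: preorder visits root first, so consume preorder in order;
for each root, split the current inorder slice at that value into
left-subtree inorder and right-subtree inorder, then recurse.
Recursive splits:
  root=26; inorder splits into left=[7, 17, 25], right=[]
  root=25; inorder splits into left=[7, 17], right=[]
  root=7; inorder splits into left=[], right=[17]
  root=17; inorder splits into left=[], right=[]
Reconstructed level-order: [26, 25, 7, 17]


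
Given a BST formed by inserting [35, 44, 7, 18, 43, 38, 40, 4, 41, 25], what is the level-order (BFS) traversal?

Tree insertion order: [35, 44, 7, 18, 43, 38, 40, 4, 41, 25]
Tree (level-order array): [35, 7, 44, 4, 18, 43, None, None, None, None, 25, 38, None, None, None, None, 40, None, 41]
BFS from the root, enqueuing left then right child of each popped node:
  queue [35] -> pop 35, enqueue [7, 44], visited so far: [35]
  queue [7, 44] -> pop 7, enqueue [4, 18], visited so far: [35, 7]
  queue [44, 4, 18] -> pop 44, enqueue [43], visited so far: [35, 7, 44]
  queue [4, 18, 43] -> pop 4, enqueue [none], visited so far: [35, 7, 44, 4]
  queue [18, 43] -> pop 18, enqueue [25], visited so far: [35, 7, 44, 4, 18]
  queue [43, 25] -> pop 43, enqueue [38], visited so far: [35, 7, 44, 4, 18, 43]
  queue [25, 38] -> pop 25, enqueue [none], visited so far: [35, 7, 44, 4, 18, 43, 25]
  queue [38] -> pop 38, enqueue [40], visited so far: [35, 7, 44, 4, 18, 43, 25, 38]
  queue [40] -> pop 40, enqueue [41], visited so far: [35, 7, 44, 4, 18, 43, 25, 38, 40]
  queue [41] -> pop 41, enqueue [none], visited so far: [35, 7, 44, 4, 18, 43, 25, 38, 40, 41]
Result: [35, 7, 44, 4, 18, 43, 25, 38, 40, 41]


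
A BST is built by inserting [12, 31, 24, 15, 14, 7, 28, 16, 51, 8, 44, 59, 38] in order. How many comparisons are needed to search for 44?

Search path for 44: 12 -> 31 -> 51 -> 44
Found: True
Comparisons: 4


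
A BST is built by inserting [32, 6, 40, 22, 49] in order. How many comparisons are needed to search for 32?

Search path for 32: 32
Found: True
Comparisons: 1


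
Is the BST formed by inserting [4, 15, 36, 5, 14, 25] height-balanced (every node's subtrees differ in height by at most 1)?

Tree (level-order array): [4, None, 15, 5, 36, None, 14, 25]
Definition: a tree is height-balanced if, at every node, |h(left) - h(right)| <= 1 (empty subtree has height -1).
Bottom-up per-node check:
  node 14: h_left=-1, h_right=-1, diff=0 [OK], height=0
  node 5: h_left=-1, h_right=0, diff=1 [OK], height=1
  node 25: h_left=-1, h_right=-1, diff=0 [OK], height=0
  node 36: h_left=0, h_right=-1, diff=1 [OK], height=1
  node 15: h_left=1, h_right=1, diff=0 [OK], height=2
  node 4: h_left=-1, h_right=2, diff=3 [FAIL (|-1-2|=3 > 1)], height=3
Node 4 violates the condition: |-1 - 2| = 3 > 1.
Result: Not balanced


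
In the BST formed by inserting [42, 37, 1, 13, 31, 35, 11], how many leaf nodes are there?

Tree built from: [42, 37, 1, 13, 31, 35, 11]
Tree (level-order array): [42, 37, None, 1, None, None, 13, 11, 31, None, None, None, 35]
Rule: A leaf has 0 children.
Per-node child counts:
  node 42: 1 child(ren)
  node 37: 1 child(ren)
  node 1: 1 child(ren)
  node 13: 2 child(ren)
  node 11: 0 child(ren)
  node 31: 1 child(ren)
  node 35: 0 child(ren)
Matching nodes: [11, 35]
Count of leaf nodes: 2
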